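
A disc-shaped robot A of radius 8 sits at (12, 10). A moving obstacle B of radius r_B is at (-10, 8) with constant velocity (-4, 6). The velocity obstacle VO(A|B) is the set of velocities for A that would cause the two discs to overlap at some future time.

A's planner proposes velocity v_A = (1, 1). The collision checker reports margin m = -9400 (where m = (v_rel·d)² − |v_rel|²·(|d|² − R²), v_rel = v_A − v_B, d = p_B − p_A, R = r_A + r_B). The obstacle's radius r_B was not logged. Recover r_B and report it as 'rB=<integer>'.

m = -9400
d = (-22, -2);  v_rel = (5, -5),  |v_rel|² = 50
v_rel×d = (5)·(-2) − (-5)·(-22) = -120
since m = R²·50 − (-120)²:  R² = (14400 + -9400) / 50 = 100
R = √100 = 10  ⇒  r_B = 10 − 8 = 2

rB=2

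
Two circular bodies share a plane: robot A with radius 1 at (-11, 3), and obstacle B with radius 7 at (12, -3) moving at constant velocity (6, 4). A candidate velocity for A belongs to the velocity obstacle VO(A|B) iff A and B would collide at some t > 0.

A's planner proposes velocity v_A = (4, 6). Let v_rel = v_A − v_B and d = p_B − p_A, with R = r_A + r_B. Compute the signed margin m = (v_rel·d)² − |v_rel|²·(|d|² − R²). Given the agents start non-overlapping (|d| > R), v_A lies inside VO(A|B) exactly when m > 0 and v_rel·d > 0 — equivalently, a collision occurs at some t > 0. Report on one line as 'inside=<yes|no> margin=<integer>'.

d = (23, -6),  |d|² = 565;  R = 1+7 = 8,  c = 565−8² = 501
v_rel = (-2, 2),  |v_rel|² = 8;  v_rel·d = (-2)·(23) + (2)·(-6) = -58
8·t² + 116·t + 501 = 0  ⇒  m = (-58)² − 8·501 = -644
m = -644 < 0,  v_rel·d = -58 < 0  ⇒  outside

inside=no margin=-644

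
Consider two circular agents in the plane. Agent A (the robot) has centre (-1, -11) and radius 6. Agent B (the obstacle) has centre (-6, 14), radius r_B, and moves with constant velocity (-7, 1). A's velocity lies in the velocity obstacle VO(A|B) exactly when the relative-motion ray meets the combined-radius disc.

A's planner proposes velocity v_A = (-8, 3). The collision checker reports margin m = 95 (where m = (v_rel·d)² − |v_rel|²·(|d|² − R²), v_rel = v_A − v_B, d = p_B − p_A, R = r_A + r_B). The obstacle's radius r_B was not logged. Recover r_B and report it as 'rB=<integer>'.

m = 95
d = (-5, 25);  v_rel = (-1, 2),  |v_rel|² = 5
v_rel×d = (-1)·(25) − (2)·(-5) = -15
since m = R²·5 − (-15)²:  R² = (225 + 95) / 5 = 64
R = √64 = 8  ⇒  r_B = 8 − 6 = 2

rB=2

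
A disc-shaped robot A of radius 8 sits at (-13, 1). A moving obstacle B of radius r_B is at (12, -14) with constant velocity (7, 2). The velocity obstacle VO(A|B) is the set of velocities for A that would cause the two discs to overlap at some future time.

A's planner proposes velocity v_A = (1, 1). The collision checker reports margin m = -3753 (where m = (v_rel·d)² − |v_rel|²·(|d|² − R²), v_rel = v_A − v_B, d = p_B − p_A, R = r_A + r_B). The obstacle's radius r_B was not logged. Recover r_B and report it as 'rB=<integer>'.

m = -3753
d = (25, -15);  v_rel = (-6, -1),  |v_rel|² = 37
v_rel×d = (-6)·(-15) − (-1)·(25) = 115
since m = R²·37 − 115²:  R² = (13225 + -3753) / 37 = 256
R = √256 = 16  ⇒  r_B = 16 − 8 = 8

rB=8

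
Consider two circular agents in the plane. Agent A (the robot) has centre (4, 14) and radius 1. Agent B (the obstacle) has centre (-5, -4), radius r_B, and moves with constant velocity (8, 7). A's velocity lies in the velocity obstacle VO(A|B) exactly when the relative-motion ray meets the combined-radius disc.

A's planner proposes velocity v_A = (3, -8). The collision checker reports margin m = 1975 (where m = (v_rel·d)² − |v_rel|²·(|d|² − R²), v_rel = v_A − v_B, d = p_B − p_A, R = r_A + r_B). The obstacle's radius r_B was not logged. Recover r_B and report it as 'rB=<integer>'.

m = 1975
d = (-9, -18);  v_rel = (-5, -15),  |v_rel|² = 250
v_rel×d = (-5)·(-18) − (-15)·(-9) = -45
since m = R²·250 − (-45)²:  R² = (2025 + 1975) / 250 = 16
R = √16 = 4  ⇒  r_B = 4 − 1 = 3

rB=3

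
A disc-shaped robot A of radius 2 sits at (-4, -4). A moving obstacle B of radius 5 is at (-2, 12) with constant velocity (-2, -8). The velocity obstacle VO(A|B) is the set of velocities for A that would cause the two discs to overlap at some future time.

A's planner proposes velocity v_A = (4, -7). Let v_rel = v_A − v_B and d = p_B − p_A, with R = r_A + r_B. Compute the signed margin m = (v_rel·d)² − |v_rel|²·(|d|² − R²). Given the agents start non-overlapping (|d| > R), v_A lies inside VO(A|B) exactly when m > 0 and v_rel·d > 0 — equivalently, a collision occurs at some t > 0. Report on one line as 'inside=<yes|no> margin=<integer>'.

d = (2, 16),  |d|² = 260;  R = 2+5 = 7,  c = 260−7² = 211
v_rel = (6, 1),  |v_rel|² = 37;  v_rel·d = (6)·(2) + (1)·(16) = 28
37·t² − 56·t + 211 = 0  ⇒  m = 28² − 37·211 = -7023
m = -7023 < 0,  v_rel·d = 28 > 0  ⇒  outside

inside=no margin=-7023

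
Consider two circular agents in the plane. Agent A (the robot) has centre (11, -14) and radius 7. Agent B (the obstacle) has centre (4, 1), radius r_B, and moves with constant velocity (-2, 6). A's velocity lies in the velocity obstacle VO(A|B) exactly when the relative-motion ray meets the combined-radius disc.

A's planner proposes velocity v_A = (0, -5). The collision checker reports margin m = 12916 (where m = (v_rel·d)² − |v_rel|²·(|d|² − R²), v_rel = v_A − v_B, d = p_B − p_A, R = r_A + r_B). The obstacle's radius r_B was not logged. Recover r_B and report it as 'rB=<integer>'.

m = 12916
d = (-7, 15);  v_rel = (2, -11),  |v_rel|² = 125
v_rel×d = (2)·(15) − (-11)·(-7) = -47
since m = R²·125 − (-47)²:  R² = (2209 + 12916) / 125 = 121
R = √121 = 11  ⇒  r_B = 11 − 7 = 4

rB=4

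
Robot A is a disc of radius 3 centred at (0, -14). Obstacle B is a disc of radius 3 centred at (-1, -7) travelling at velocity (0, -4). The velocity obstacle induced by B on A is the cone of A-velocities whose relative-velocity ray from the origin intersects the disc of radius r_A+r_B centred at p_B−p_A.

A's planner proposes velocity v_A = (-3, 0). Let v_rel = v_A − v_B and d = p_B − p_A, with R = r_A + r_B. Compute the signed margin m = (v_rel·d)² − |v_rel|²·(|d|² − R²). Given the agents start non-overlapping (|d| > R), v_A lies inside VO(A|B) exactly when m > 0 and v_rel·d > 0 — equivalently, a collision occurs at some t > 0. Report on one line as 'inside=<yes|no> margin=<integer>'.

d = (-1, 7),  |d|² = 50;  R = 3+3 = 6,  c = 50−6² = 14
v_rel = (-3, 4),  |v_rel|² = 25;  v_rel·d = (-3)·(-1) + (4)·(7) = 31
25·t² − 62·t + 14 = 0  ⇒  m = 31² − 25·14 = 611
m = 611 > 0,  v_rel·d = 31 > 0  ⇒  inside

inside=yes margin=611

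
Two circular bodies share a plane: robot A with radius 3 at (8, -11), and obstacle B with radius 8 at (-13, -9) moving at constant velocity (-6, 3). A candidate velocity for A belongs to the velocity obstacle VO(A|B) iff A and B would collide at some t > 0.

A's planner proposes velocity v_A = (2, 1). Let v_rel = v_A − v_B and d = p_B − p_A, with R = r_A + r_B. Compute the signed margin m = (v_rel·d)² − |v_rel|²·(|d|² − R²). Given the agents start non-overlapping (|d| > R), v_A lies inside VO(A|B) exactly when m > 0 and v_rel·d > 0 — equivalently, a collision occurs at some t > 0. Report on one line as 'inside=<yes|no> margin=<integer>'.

d = (-21, 2),  |d|² = 445;  R = 3+8 = 11,  c = 445−11² = 324
v_rel = (8, -2),  |v_rel|² = 68;  v_rel·d = (8)·(-21) + (-2)·(2) = -172
68·t² + 344·t + 324 = 0  ⇒  m = (-172)² − 68·324 = 7552
m = 7552 > 0,  v_rel·d = -172 < 0  ⇒  outside

inside=no margin=7552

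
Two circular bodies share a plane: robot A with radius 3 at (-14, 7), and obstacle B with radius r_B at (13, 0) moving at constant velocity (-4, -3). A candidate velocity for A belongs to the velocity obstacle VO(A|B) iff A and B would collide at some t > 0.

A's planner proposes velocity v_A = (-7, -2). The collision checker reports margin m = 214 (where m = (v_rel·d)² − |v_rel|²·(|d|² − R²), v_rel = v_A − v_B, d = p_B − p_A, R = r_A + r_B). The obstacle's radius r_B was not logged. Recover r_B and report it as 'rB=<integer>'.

m = 214
d = (27, -7);  v_rel = (-3, 1),  |v_rel|² = 10
v_rel×d = (-3)·(-7) − (1)·(27) = -6
since m = R²·10 − (-6)²:  R² = (36 + 214) / 10 = 25
R = √25 = 5  ⇒  r_B = 5 − 3 = 2

rB=2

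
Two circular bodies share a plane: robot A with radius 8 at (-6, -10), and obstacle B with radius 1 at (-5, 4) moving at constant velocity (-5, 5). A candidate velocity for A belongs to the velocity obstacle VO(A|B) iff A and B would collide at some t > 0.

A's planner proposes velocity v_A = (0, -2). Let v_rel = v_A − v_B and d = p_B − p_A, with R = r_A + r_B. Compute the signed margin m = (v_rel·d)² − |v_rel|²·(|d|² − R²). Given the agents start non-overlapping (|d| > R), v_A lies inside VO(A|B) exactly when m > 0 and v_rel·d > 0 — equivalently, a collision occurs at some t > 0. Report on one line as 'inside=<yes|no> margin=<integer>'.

d = (1, 14),  |d|² = 197;  R = 8+1 = 9,  c = 197−9² = 116
v_rel = (5, -7),  |v_rel|² = 74;  v_rel·d = (5)·(1) + (-7)·(14) = -93
74·t² + 186·t + 116 = 0  ⇒  m = (-93)² − 74·116 = 65
m = 65 > 0,  v_rel·d = -93 < 0  ⇒  outside

inside=no margin=65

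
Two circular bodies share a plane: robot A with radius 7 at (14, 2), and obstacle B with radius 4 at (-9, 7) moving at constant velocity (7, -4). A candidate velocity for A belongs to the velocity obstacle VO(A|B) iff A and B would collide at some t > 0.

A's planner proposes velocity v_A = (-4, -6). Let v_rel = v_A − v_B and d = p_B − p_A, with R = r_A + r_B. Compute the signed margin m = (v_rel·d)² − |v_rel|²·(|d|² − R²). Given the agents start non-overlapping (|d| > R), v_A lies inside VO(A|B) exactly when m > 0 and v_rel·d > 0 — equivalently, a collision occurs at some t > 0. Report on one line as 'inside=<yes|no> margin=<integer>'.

d = (-23, 5),  |d|² = 554;  R = 7+4 = 11,  c = 554−11² = 433
v_rel = (-11, -2),  |v_rel|² = 125;  v_rel·d = (-11)·(-23) + (-2)·(5) = 243
125·t² − 486·t + 433 = 0  ⇒  m = 243² − 125·433 = 4924
m = 4924 > 0,  v_rel·d = 243 > 0  ⇒  inside

inside=yes margin=4924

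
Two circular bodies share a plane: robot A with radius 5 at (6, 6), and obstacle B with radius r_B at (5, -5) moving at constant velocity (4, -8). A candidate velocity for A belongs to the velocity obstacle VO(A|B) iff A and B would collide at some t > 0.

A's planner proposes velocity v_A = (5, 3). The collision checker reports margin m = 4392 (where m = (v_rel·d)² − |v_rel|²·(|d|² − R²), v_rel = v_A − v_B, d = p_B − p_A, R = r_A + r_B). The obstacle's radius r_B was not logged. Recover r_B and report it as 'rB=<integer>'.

m = 4392
d = (-1, -11);  v_rel = (1, 11),  |v_rel|² = 122
v_rel×d = (1)·(-11) − (11)·(-1) = 0
since m = R²·122 − 0²:  R² = (0 + 4392) / 122 = 36
R = √36 = 6  ⇒  r_B = 6 − 5 = 1

rB=1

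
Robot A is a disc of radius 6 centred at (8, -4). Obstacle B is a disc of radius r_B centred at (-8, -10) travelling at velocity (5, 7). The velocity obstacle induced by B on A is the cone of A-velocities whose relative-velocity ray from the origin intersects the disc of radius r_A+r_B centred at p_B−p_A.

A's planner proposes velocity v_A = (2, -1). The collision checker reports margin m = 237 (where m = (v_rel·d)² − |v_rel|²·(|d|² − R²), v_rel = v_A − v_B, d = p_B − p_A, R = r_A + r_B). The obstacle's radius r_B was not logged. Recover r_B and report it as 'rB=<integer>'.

m = 237
d = (-16, -6);  v_rel = (-3, -8),  |v_rel|² = 73
v_rel×d = (-3)·(-6) − (-8)·(-16) = -110
since m = R²·73 − (-110)²:  R² = (12100 + 237) / 73 = 169
R = √169 = 13  ⇒  r_B = 13 − 6 = 7

rB=7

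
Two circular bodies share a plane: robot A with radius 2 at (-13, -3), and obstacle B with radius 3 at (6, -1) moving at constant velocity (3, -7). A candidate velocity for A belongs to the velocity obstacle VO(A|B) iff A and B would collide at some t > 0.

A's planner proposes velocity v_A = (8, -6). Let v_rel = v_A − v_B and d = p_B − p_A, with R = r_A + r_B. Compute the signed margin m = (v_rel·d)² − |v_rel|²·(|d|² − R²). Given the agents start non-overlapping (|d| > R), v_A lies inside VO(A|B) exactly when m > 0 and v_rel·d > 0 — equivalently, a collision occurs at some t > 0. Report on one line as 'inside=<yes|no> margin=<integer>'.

d = (19, 2),  |d|² = 365;  R = 2+3 = 5,  c = 365−5² = 340
v_rel = (5, 1),  |v_rel|² = 26;  v_rel·d = (5)·(19) + (1)·(2) = 97
26·t² − 194·t + 340 = 0  ⇒  m = 97² − 26·340 = 569
m = 569 > 0,  v_rel·d = 97 > 0  ⇒  inside

inside=yes margin=569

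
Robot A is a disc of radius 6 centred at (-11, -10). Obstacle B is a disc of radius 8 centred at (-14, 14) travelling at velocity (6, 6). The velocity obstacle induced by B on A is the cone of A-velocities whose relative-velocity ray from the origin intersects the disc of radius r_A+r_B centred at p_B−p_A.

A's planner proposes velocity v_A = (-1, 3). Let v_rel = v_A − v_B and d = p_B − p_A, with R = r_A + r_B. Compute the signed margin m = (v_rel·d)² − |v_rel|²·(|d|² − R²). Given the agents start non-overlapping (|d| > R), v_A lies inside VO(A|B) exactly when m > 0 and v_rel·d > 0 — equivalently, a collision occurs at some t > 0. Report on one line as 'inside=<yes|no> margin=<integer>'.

d = (-3, 24),  |d|² = 585;  R = 6+8 = 14,  c = 585−14² = 389
v_rel = (-7, -3),  |v_rel|² = 58;  v_rel·d = (-7)·(-3) + (-3)·(24) = -51
58·t² + 102·t + 389 = 0  ⇒  m = (-51)² − 58·389 = -19961
m = -19961 < 0,  v_rel·d = -51 < 0  ⇒  outside

inside=no margin=-19961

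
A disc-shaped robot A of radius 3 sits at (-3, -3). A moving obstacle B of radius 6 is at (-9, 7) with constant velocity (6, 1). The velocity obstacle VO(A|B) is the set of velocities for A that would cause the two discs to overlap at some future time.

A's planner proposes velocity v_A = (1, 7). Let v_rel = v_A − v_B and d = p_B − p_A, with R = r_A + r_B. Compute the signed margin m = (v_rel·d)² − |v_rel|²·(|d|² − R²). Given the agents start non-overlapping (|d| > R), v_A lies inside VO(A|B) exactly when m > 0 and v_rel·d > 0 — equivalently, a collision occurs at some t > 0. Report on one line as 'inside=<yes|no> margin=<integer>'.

d = (-6, 10),  |d|² = 136;  R = 3+6 = 9,  c = 136−9² = 55
v_rel = (-5, 6),  |v_rel|² = 61;  v_rel·d = (-5)·(-6) + (6)·(10) = 90
61·t² − 180·t + 55 = 0  ⇒  m = 90² − 61·55 = 4745
m = 4745 > 0,  v_rel·d = 90 > 0  ⇒  inside

inside=yes margin=4745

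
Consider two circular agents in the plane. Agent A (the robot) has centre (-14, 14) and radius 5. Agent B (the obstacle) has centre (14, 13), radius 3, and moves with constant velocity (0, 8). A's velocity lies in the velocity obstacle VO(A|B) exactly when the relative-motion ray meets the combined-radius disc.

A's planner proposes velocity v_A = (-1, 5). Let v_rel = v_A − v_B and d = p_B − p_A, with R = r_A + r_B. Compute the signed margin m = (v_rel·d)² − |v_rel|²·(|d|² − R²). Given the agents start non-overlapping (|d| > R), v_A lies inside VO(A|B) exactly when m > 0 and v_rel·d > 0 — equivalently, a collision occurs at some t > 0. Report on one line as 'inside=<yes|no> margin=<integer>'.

d = (28, -1),  |d|² = 785;  R = 5+3 = 8,  c = 785−8² = 721
v_rel = (-1, -3),  |v_rel|² = 10;  v_rel·d = (-1)·(28) + (-3)·(-1) = -25
10·t² + 50·t + 721 = 0  ⇒  m = (-25)² − 10·721 = -6585
m = -6585 < 0,  v_rel·d = -25 < 0  ⇒  outside

inside=no margin=-6585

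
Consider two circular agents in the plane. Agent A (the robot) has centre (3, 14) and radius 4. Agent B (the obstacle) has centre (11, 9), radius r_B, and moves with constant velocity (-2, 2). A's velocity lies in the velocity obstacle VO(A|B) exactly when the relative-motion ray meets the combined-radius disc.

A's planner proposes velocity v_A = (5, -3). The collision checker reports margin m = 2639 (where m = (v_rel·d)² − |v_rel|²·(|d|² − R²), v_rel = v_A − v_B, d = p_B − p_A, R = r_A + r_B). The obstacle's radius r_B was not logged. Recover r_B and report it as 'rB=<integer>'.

m = 2639
d = (8, -5);  v_rel = (7, -5),  |v_rel|² = 74
v_rel×d = (7)·(-5) − (-5)·(8) = 5
since m = R²·74 − 5²:  R² = (25 + 2639) / 74 = 36
R = √36 = 6  ⇒  r_B = 6 − 4 = 2

rB=2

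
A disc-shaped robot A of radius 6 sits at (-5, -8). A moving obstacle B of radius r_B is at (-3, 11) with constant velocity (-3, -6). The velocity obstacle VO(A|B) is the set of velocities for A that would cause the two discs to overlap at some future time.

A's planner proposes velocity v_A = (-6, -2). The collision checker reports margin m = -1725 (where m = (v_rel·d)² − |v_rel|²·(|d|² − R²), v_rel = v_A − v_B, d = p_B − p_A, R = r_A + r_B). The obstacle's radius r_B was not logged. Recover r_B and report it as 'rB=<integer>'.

m = -1725
d = (2, 19);  v_rel = (-3, 4),  |v_rel|² = 25
v_rel×d = (-3)·(19) − (4)·(2) = -65
since m = R²·25 − (-65)²:  R² = (4225 + -1725) / 25 = 100
R = √100 = 10  ⇒  r_B = 10 − 6 = 4

rB=4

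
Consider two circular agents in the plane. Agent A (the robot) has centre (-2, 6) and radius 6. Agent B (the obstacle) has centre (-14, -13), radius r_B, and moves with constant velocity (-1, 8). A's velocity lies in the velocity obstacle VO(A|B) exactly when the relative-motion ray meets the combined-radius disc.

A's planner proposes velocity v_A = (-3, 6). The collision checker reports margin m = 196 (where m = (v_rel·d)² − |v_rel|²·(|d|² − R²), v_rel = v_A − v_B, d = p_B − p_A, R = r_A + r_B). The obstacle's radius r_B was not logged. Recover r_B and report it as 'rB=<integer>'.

m = 196
d = (-12, -19);  v_rel = (-2, -2),  |v_rel|² = 8
v_rel×d = (-2)·(-19) − (-2)·(-12) = 14
since m = R²·8 − 14²:  R² = (196 + 196) / 8 = 49
R = √49 = 7  ⇒  r_B = 7 − 6 = 1

rB=1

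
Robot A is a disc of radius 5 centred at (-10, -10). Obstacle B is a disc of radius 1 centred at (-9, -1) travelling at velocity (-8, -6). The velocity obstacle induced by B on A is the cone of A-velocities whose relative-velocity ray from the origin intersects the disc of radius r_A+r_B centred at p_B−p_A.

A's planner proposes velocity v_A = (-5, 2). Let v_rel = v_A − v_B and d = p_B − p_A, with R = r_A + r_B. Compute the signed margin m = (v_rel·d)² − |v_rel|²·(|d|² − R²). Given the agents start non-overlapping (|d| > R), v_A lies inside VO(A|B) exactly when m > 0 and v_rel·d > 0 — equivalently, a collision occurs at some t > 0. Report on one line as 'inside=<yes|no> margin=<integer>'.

d = (1, 9),  |d|² = 82;  R = 5+1 = 6,  c = 82−6² = 46
v_rel = (3, 8),  |v_rel|² = 73;  v_rel·d = (3)·(1) + (8)·(9) = 75
73·t² − 150·t + 46 = 0  ⇒  m = 75² − 73·46 = 2267
m = 2267 > 0,  v_rel·d = 75 > 0  ⇒  inside

inside=yes margin=2267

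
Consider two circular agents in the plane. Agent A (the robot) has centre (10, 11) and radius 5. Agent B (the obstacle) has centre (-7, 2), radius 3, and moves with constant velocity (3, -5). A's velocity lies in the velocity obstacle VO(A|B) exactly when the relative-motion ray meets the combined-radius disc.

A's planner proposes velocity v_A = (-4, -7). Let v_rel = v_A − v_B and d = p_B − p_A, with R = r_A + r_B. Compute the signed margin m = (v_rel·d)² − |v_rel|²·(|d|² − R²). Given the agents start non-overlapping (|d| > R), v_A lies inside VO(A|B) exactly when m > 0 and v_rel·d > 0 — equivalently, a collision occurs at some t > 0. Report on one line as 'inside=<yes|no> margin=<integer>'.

d = (-17, -9),  |d|² = 370;  R = 5+3 = 8,  c = 370−8² = 306
v_rel = (-7, -2),  |v_rel|² = 53;  v_rel·d = (-7)·(-17) + (-2)·(-9) = 137
53·t² − 274·t + 306 = 0  ⇒  m = 137² − 53·306 = 2551
m = 2551 > 0,  v_rel·d = 137 > 0  ⇒  inside

inside=yes margin=2551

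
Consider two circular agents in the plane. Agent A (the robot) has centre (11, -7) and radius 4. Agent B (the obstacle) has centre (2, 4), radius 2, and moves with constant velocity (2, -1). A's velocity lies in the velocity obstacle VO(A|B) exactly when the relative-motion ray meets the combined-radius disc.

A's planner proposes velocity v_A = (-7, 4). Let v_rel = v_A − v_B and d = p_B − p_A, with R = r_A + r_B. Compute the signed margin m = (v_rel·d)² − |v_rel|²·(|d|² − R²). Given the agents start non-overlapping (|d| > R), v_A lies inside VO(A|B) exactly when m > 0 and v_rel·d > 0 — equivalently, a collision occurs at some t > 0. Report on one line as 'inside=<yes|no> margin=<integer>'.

d = (-9, 11),  |d|² = 202;  R = 4+2 = 6,  c = 202−6² = 166
v_rel = (-9, 5),  |v_rel|² = 106;  v_rel·d = (-9)·(-9) + (5)·(11) = 136
106·t² − 272·t + 166 = 0  ⇒  m = 136² − 106·166 = 900
m = 900 > 0,  v_rel·d = 136 > 0  ⇒  inside

inside=yes margin=900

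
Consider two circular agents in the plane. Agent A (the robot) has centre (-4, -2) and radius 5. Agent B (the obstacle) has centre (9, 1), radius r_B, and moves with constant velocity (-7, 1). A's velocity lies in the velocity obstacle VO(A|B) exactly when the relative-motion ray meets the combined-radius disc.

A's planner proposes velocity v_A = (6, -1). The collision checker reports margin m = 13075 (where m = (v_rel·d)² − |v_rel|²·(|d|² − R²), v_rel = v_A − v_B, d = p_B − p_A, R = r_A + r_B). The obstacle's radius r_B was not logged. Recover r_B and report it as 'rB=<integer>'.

m = 13075
d = (13, 3);  v_rel = (13, -2),  |v_rel|² = 173
v_rel×d = (13)·(3) − (-2)·(13) = 65
since m = R²·173 − 65²:  R² = (4225 + 13075) / 173 = 100
R = √100 = 10  ⇒  r_B = 10 − 5 = 5

rB=5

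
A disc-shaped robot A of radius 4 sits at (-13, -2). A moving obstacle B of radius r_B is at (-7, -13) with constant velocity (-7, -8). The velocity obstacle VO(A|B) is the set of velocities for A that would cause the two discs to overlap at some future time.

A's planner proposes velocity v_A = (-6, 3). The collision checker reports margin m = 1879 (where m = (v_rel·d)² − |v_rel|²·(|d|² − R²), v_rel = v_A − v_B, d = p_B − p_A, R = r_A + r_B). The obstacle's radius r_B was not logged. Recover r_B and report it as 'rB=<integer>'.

m = 1879
d = (6, -11);  v_rel = (1, 11),  |v_rel|² = 122
v_rel×d = (1)·(-11) − (11)·(6) = -77
since m = R²·122 − (-77)²:  R² = (5929 + 1879) / 122 = 64
R = √64 = 8  ⇒  r_B = 8 − 4 = 4

rB=4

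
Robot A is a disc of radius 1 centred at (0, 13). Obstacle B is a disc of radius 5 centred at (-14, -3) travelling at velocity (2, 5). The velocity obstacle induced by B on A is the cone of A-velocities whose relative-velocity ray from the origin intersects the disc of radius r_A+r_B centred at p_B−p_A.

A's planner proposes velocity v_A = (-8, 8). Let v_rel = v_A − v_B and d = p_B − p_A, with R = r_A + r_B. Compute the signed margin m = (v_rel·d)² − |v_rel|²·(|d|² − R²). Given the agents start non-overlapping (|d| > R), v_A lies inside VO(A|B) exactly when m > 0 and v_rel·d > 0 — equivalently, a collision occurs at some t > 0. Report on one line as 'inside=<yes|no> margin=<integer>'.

d = (-14, -16),  |d|² = 452;  R = 1+5 = 6,  c = 452−6² = 416
v_rel = (-10, 3),  |v_rel|² = 109;  v_rel·d = (-10)·(-14) + (3)·(-16) = 92
109·t² − 184·t + 416 = 0  ⇒  m = 92² − 109·416 = -36880
m = -36880 < 0,  v_rel·d = 92 > 0  ⇒  outside

inside=no margin=-36880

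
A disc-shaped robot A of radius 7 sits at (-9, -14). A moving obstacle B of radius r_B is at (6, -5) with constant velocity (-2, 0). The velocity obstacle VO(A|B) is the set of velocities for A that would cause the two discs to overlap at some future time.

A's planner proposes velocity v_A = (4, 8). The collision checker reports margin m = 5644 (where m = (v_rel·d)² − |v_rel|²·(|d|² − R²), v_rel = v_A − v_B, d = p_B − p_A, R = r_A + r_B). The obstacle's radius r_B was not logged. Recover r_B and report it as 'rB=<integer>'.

m = 5644
d = (15, 9);  v_rel = (6, 8),  |v_rel|² = 100
v_rel×d = (6)·(9) − (8)·(15) = -66
since m = R²·100 − (-66)²:  R² = (4356 + 5644) / 100 = 100
R = √100 = 10  ⇒  r_B = 10 − 7 = 3

rB=3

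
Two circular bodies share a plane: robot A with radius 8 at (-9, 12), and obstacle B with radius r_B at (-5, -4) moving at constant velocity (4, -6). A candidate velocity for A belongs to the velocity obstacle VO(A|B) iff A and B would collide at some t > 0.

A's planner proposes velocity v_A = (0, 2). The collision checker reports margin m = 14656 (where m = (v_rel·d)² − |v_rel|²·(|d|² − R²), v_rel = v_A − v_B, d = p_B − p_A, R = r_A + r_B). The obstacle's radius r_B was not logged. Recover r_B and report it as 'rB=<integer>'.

m = 14656
d = (4, -16);  v_rel = (-4, 8),  |v_rel|² = 80
v_rel×d = (-4)·(-16) − (8)·(4) = 32
since m = R²·80 − 32²:  R² = (1024 + 14656) / 80 = 196
R = √196 = 14  ⇒  r_B = 14 − 8 = 6

rB=6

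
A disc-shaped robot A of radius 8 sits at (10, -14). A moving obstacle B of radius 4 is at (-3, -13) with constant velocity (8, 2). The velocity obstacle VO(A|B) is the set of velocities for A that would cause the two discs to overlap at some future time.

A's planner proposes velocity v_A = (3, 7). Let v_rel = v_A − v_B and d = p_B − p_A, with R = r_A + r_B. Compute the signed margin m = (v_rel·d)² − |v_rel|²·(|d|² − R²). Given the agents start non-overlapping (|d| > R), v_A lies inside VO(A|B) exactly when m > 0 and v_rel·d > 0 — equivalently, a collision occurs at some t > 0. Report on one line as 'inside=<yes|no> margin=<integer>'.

d = (-13, 1),  |d|² = 170;  R = 8+4 = 12,  c = 170−12² = 26
v_rel = (-5, 5),  |v_rel|² = 50;  v_rel·d = (-5)·(-13) + (5)·(1) = 70
50·t² − 140·t + 26 = 0  ⇒  m = 70² − 50·26 = 3600
m = 3600 > 0,  v_rel·d = 70 > 0  ⇒  inside

inside=yes margin=3600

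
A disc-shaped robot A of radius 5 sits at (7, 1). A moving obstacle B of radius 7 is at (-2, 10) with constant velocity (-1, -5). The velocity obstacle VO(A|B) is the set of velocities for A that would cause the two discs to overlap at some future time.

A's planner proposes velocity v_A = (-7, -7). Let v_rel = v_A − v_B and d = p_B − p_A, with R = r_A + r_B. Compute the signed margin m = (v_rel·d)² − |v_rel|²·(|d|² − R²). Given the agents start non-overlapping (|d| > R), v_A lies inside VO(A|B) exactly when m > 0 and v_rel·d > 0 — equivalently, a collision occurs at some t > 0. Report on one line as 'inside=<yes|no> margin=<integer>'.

d = (-9, 9),  |d|² = 162;  R = 5+7 = 12,  c = 162−12² = 18
v_rel = (-6, -2),  |v_rel|² = 40;  v_rel·d = (-6)·(-9) + (-2)·(9) = 36
40·t² − 72·t + 18 = 0  ⇒  m = 36² − 40·18 = 576
m = 576 > 0,  v_rel·d = 36 > 0  ⇒  inside

inside=yes margin=576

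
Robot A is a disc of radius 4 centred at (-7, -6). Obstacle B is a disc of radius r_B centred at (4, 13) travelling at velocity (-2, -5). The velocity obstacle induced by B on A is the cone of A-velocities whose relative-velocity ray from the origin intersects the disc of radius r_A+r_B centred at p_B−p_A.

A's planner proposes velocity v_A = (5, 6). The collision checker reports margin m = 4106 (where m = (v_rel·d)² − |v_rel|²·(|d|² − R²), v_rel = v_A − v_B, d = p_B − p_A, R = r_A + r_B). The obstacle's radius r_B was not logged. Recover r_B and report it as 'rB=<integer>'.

m = 4106
d = (11, 19);  v_rel = (7, 11),  |v_rel|² = 170
v_rel×d = (7)·(19) − (11)·(11) = 12
since m = R²·170 − 12²:  R² = (144 + 4106) / 170 = 25
R = √25 = 5  ⇒  r_B = 5 − 4 = 1

rB=1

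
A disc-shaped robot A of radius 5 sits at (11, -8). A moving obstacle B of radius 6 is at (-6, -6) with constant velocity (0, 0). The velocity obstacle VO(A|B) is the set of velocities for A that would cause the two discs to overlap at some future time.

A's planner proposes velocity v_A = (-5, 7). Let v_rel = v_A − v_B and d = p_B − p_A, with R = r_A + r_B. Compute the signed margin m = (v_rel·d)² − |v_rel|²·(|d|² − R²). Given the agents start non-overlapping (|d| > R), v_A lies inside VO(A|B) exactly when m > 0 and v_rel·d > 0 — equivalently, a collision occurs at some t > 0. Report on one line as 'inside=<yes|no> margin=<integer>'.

d = (-17, 2),  |d|² = 293;  R = 5+6 = 11,  c = 293−11² = 172
v_rel = (-5, 7),  |v_rel|² = 74;  v_rel·d = (-5)·(-17) + (7)·(2) = 99
74·t² − 198·t + 172 = 0  ⇒  m = 99² − 74·172 = -2927
m = -2927 < 0,  v_rel·d = 99 > 0  ⇒  outside

inside=no margin=-2927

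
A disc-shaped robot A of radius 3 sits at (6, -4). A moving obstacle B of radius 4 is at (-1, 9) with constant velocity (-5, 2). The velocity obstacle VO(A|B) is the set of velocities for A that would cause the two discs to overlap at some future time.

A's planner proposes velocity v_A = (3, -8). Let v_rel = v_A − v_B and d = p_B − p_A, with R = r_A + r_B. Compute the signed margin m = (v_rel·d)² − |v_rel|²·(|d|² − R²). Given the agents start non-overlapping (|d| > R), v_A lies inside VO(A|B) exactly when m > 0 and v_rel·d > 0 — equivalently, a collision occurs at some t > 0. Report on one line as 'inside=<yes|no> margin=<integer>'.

d = (-7, 13),  |d|² = 218;  R = 3+4 = 7,  c = 218−7² = 169
v_rel = (8, -10),  |v_rel|² = 164;  v_rel·d = (8)·(-7) + (-10)·(13) = -186
164·t² + 372·t + 169 = 0  ⇒  m = (-186)² − 164·169 = 6880
m = 6880 > 0,  v_rel·d = -186 < 0  ⇒  outside

inside=no margin=6880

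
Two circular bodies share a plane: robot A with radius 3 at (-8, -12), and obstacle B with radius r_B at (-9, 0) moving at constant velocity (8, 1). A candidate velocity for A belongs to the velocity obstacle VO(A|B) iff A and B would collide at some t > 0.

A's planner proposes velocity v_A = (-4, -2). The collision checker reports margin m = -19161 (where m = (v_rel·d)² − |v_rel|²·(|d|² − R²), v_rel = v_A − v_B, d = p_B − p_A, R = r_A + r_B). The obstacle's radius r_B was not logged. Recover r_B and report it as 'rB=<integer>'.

m = -19161
d = (-1, 12);  v_rel = (-12, -3),  |v_rel|² = 153
v_rel×d = (-12)·(12) − (-3)·(-1) = -147
since m = R²·153 − (-147)²:  R² = (21609 + -19161) / 153 = 16
R = √16 = 4  ⇒  r_B = 4 − 3 = 1

rB=1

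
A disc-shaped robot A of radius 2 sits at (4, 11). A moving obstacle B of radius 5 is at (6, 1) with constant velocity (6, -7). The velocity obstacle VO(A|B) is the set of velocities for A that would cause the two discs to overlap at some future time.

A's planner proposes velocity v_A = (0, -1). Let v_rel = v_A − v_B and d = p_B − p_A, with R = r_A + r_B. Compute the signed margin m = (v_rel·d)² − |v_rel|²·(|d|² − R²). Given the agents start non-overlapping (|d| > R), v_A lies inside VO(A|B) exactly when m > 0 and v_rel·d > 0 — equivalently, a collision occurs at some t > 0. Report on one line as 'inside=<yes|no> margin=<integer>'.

d = (2, -10),  |d|² = 104;  R = 2+5 = 7,  c = 104−7² = 55
v_rel = (-6, 6),  |v_rel|² = 72;  v_rel·d = (-6)·(2) + (6)·(-10) = -72
72·t² + 144·t + 55 = 0  ⇒  m = (-72)² − 72·55 = 1224
m = 1224 > 0,  v_rel·d = -72 < 0  ⇒  outside

inside=no margin=1224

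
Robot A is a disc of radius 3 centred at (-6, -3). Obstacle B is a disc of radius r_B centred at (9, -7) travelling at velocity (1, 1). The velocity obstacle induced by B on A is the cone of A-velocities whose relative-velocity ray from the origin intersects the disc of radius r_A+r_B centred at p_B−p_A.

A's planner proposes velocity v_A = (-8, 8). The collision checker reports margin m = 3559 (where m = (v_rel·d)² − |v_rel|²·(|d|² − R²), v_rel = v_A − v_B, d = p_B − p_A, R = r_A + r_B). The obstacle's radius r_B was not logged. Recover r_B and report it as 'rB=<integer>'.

m = 3559
d = (15, -4);  v_rel = (-9, 7),  |v_rel|² = 130
v_rel×d = (-9)·(-4) − (7)·(15) = -69
since m = R²·130 − (-69)²:  R² = (4761 + 3559) / 130 = 64
R = √64 = 8  ⇒  r_B = 8 − 3 = 5

rB=5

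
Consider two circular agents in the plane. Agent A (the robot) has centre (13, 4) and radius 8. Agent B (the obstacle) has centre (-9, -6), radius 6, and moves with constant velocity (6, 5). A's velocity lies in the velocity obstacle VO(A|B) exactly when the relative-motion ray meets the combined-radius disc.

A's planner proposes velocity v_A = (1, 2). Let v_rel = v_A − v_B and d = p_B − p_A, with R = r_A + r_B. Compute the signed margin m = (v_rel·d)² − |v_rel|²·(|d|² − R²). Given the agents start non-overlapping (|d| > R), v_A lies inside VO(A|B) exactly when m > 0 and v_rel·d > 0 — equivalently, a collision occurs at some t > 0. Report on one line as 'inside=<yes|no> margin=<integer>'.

d = (-22, -10),  |d|² = 584;  R = 8+6 = 14,  c = 584−14² = 388
v_rel = (-5, -3),  |v_rel|² = 34;  v_rel·d = (-5)·(-22) + (-3)·(-10) = 140
34·t² − 280·t + 388 = 0  ⇒  m = 140² − 34·388 = 6408
m = 6408 > 0,  v_rel·d = 140 > 0  ⇒  inside

inside=yes margin=6408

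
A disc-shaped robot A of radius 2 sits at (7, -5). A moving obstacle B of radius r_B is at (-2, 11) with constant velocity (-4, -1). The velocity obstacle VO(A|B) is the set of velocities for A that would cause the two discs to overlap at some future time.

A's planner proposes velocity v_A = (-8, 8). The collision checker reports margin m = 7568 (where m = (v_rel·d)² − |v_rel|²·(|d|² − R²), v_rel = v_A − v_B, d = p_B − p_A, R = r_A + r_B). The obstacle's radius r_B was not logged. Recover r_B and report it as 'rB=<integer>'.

m = 7568
d = (-9, 16);  v_rel = (-4, 9),  |v_rel|² = 97
v_rel×d = (-4)·(16) − (9)·(-9) = 17
since m = R²·97 − 17²:  R² = (289 + 7568) / 97 = 81
R = √81 = 9  ⇒  r_B = 9 − 2 = 7

rB=7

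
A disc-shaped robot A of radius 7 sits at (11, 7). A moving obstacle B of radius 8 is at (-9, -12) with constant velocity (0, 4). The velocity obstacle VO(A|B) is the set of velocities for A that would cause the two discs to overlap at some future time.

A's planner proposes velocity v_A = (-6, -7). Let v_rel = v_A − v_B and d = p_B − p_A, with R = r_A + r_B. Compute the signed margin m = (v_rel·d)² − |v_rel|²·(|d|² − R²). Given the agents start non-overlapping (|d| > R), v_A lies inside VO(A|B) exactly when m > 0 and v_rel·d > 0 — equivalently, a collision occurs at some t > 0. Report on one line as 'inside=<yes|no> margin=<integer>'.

d = (-20, -19),  |d|² = 761;  R = 7+8 = 15,  c = 761−15² = 536
v_rel = (-6, -11),  |v_rel|² = 157;  v_rel·d = (-6)·(-20) + (-11)·(-19) = 329
157·t² − 658·t + 536 = 0  ⇒  m = 329² − 157·536 = 24089
m = 24089 > 0,  v_rel·d = 329 > 0  ⇒  inside

inside=yes margin=24089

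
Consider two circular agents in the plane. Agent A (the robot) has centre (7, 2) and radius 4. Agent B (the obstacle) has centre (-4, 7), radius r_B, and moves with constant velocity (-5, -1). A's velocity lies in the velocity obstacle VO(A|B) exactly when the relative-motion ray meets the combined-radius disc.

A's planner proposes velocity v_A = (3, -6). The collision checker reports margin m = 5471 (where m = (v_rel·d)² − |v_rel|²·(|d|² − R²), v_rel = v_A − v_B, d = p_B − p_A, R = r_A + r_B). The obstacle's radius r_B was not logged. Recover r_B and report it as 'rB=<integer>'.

m = 5471
d = (-11, 5);  v_rel = (8, -5),  |v_rel|² = 89
v_rel×d = (8)·(5) − (-5)·(-11) = -15
since m = R²·89 − (-15)²:  R² = (225 + 5471) / 89 = 64
R = √64 = 8  ⇒  r_B = 8 − 4 = 4

rB=4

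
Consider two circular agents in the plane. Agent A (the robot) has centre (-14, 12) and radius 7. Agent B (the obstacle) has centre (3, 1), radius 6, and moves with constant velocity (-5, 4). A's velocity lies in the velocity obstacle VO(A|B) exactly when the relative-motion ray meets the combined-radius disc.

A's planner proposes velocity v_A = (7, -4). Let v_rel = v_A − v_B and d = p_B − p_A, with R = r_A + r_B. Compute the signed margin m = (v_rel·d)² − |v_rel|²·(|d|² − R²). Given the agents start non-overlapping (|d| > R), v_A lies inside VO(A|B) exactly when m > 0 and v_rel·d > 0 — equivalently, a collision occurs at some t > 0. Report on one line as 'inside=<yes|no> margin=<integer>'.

d = (17, -11),  |d|² = 410;  R = 7+6 = 13,  c = 410−13² = 241
v_rel = (12, -8),  |v_rel|² = 208;  v_rel·d = (12)·(17) + (-8)·(-11) = 292
208·t² − 584·t + 241 = 0  ⇒  m = 292² − 208·241 = 35136
m = 35136 > 0,  v_rel·d = 292 > 0  ⇒  inside

inside=yes margin=35136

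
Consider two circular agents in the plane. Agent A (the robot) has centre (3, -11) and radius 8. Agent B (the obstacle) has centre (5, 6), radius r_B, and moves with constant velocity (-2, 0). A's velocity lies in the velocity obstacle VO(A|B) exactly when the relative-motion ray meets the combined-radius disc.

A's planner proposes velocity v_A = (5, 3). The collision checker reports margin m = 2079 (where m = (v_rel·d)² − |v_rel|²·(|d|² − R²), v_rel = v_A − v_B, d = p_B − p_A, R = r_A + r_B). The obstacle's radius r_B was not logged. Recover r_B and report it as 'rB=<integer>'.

m = 2079
d = (2, 17);  v_rel = (7, 3),  |v_rel|² = 58
v_rel×d = (7)·(17) − (3)·(2) = 113
since m = R²·58 − 113²:  R² = (12769 + 2079) / 58 = 256
R = √256 = 16  ⇒  r_B = 16 − 8 = 8

rB=8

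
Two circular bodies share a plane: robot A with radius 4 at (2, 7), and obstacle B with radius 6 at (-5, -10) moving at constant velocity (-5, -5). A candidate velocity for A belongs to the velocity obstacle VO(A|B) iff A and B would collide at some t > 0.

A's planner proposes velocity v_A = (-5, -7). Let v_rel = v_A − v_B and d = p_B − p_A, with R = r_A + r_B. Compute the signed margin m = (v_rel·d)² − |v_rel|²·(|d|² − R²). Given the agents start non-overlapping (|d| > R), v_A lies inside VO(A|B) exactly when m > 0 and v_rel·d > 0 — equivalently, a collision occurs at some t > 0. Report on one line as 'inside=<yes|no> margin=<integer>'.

d = (-7, -17),  |d|² = 338;  R = 4+6 = 10,  c = 338−10² = 238
v_rel = (0, -2),  |v_rel|² = 4;  v_rel·d = (0)·(-7) + (-2)·(-17) = 34
4·t² − 68·t + 238 = 0  ⇒  m = 34² − 4·238 = 204
m = 204 > 0,  v_rel·d = 34 > 0  ⇒  inside

inside=yes margin=204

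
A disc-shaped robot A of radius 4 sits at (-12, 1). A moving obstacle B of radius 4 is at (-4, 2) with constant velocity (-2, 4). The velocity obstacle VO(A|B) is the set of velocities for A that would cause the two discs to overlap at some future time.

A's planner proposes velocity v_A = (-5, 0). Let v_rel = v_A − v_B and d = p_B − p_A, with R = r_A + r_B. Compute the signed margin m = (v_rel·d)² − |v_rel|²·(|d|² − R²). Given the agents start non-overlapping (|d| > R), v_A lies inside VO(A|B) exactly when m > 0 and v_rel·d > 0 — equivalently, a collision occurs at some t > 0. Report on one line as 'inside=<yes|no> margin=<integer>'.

d = (8, 1),  |d|² = 65;  R = 4+4 = 8,  c = 65−8² = 1
v_rel = (-3, -4),  |v_rel|² = 25;  v_rel·d = (-3)·(8) + (-4)·(1) = -28
25·t² + 56·t + 1 = 0  ⇒  m = (-28)² − 25·1 = 759
m = 759 > 0,  v_rel·d = -28 < 0  ⇒  outside

inside=no margin=759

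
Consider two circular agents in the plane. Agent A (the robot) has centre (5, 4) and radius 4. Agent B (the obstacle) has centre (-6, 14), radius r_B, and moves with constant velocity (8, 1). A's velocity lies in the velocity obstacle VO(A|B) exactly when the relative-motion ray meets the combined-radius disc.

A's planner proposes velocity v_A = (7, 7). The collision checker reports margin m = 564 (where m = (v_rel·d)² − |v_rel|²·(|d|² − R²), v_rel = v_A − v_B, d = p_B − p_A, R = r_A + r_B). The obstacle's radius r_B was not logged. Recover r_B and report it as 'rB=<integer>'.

m = 564
d = (-11, 10);  v_rel = (-1, 6),  |v_rel|² = 37
v_rel×d = (-1)·(10) − (6)·(-11) = 56
since m = R²·37 − 56²:  R² = (3136 + 564) / 37 = 100
R = √100 = 10  ⇒  r_B = 10 − 4 = 6

rB=6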